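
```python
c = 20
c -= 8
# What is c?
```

Trace (tracking c):
c = 20  # -> c = 20
c -= 8  # -> c = 12

Answer: 12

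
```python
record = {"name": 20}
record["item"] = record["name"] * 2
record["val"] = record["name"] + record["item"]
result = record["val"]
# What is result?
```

Trace (tracking result):
record = {'name': 20}  # -> record = {'name': 20}
record['item'] = record['name'] * 2  # -> record = {'name': 20, 'item': 40}
record['val'] = record['name'] + record['item']  # -> record = {'name': 20, 'item': 40, 'val': 60}
result = record['val']  # -> result = 60

Answer: 60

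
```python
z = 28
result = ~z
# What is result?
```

Answer: -29

Derivation:
Trace (tracking result):
z = 28  # -> z = 28
result = ~z  # -> result = -29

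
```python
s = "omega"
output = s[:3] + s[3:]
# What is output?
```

Answer: 'omega'

Derivation:
Trace (tracking output):
s = 'omega'  # -> s = 'omega'
output = s[:3] + s[3:]  # -> output = 'omega'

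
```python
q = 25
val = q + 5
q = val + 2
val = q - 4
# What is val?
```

Answer: 28

Derivation:
Trace (tracking val):
q = 25  # -> q = 25
val = q + 5  # -> val = 30
q = val + 2  # -> q = 32
val = q - 4  # -> val = 28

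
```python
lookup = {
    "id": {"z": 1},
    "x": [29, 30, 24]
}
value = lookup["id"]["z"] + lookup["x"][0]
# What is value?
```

Trace (tracking value):
lookup = {'id': {'z': 1}, 'x': [29, 30, 24]}  # -> lookup = {'id': {'z': 1}, 'x': [29, 30, 24]}
value = lookup['id']['z'] + lookup['x'][0]  # -> value = 30

Answer: 30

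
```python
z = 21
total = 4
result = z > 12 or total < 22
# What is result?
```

Answer: True

Derivation:
Trace (tracking result):
z = 21  # -> z = 21
total = 4  # -> total = 4
result = z > 12 or total < 22  # -> result = True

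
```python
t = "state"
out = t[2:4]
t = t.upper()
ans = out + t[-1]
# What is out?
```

Trace (tracking out):
t = 'state'  # -> t = 'state'
out = t[2:4]  # -> out = 'at'
t = t.upper()  # -> t = 'STATE'
ans = out + t[-1]  # -> ans = 'atE'

Answer: 'at'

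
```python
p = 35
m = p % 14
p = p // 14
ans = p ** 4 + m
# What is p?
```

Answer: 2

Derivation:
Trace (tracking p):
p = 35  # -> p = 35
m = p % 14  # -> m = 7
p = p // 14  # -> p = 2
ans = p ** 4 + m  # -> ans = 23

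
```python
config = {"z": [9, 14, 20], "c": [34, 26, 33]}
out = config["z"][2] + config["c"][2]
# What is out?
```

Trace (tracking out):
config = {'z': [9, 14, 20], 'c': [34, 26, 33]}  # -> config = {'z': [9, 14, 20], 'c': [34, 26, 33]}
out = config['z'][2] + config['c'][2]  # -> out = 53

Answer: 53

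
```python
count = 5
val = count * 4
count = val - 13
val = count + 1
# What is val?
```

Trace (tracking val):
count = 5  # -> count = 5
val = count * 4  # -> val = 20
count = val - 13  # -> count = 7
val = count + 1  # -> val = 8

Answer: 8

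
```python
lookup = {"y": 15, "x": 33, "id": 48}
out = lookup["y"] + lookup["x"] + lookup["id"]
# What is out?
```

Trace (tracking out):
lookup = {'y': 15, 'x': 33, 'id': 48}  # -> lookup = {'y': 15, 'x': 33, 'id': 48}
out = lookup['y'] + lookup['x'] + lookup['id']  # -> out = 96

Answer: 96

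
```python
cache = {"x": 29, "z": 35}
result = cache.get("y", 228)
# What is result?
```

Trace (tracking result):
cache = {'x': 29, 'z': 35}  # -> cache = {'x': 29, 'z': 35}
result = cache.get('y', 228)  # -> result = 228

Answer: 228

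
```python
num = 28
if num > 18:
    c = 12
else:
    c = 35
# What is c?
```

Trace (tracking c):
num = 28  # -> num = 28
if num > 18:  # condition is True
    c = 12  # -> c = 12

Answer: 12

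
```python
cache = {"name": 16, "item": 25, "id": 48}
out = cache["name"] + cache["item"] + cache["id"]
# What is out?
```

Answer: 89

Derivation:
Trace (tracking out):
cache = {'name': 16, 'item': 25, 'id': 48}  # -> cache = {'name': 16, 'item': 25, 'id': 48}
out = cache['name'] + cache['item'] + cache['id']  # -> out = 89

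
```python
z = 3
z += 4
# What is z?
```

Answer: 7

Derivation:
Trace (tracking z):
z = 3  # -> z = 3
z += 4  # -> z = 7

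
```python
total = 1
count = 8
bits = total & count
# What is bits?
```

Trace (tracking bits):
total = 1  # -> total = 1
count = 8  # -> count = 8
bits = total & count  # -> bits = 0

Answer: 0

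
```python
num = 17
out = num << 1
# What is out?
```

Trace (tracking out):
num = 17  # -> num = 17
out = num << 1  # -> out = 34

Answer: 34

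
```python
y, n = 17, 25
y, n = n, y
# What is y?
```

Answer: 25

Derivation:
Trace (tracking y):
y, n = (17, 25)  # -> y = 17, n = 25
y, n = (n, y)  # -> y = 25, n = 17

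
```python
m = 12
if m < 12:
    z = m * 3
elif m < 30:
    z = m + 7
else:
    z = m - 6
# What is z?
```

Answer: 19

Derivation:
Trace (tracking z):
m = 12  # -> m = 12
if m < 12:  # condition is False
elif m < 30:  # condition is True
    z = m + 7  # -> z = 19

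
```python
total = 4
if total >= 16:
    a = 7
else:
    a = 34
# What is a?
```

Trace (tracking a):
total = 4  # -> total = 4
if total >= 16:  # condition is False
else:
    a = 34  # -> a = 34

Answer: 34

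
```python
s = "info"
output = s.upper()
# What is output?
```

Answer: 'INFO'

Derivation:
Trace (tracking output):
s = 'info'  # -> s = 'info'
output = s.upper()  # -> output = 'INFO'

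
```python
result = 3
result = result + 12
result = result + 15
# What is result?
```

Answer: 30

Derivation:
Trace (tracking result):
result = 3  # -> result = 3
result = result + 12  # -> result = 15
result = result + 15  # -> result = 30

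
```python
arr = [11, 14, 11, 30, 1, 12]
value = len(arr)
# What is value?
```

Answer: 6

Derivation:
Trace (tracking value):
arr = [11, 14, 11, 30, 1, 12]  # -> arr = [11, 14, 11, 30, 1, 12]
value = len(arr)  # -> value = 6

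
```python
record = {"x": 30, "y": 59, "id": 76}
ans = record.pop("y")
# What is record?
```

Answer: {'x': 30, 'id': 76}

Derivation:
Trace (tracking record):
record = {'x': 30, 'y': 59, 'id': 76}  # -> record = {'x': 30, 'y': 59, 'id': 76}
ans = record.pop('y')  # -> ans = 59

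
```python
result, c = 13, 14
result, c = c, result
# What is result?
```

Trace (tracking result):
result, c = (13, 14)  # -> result = 13, c = 14
result, c = (c, result)  # -> result = 14, c = 13

Answer: 14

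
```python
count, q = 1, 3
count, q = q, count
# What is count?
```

Trace (tracking count):
count, q = (1, 3)  # -> count = 1, q = 3
count, q = (q, count)  # -> count = 3, q = 1

Answer: 3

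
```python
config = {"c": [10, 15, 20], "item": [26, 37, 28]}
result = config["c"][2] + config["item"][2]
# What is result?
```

Trace (tracking result):
config = {'c': [10, 15, 20], 'item': [26, 37, 28]}  # -> config = {'c': [10, 15, 20], 'item': [26, 37, 28]}
result = config['c'][2] + config['item'][2]  # -> result = 48

Answer: 48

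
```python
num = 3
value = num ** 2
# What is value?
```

Answer: 9

Derivation:
Trace (tracking value):
num = 3  # -> num = 3
value = num ** 2  # -> value = 9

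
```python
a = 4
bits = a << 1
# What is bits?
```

Answer: 8

Derivation:
Trace (tracking bits):
a = 4  # -> a = 4
bits = a << 1  # -> bits = 8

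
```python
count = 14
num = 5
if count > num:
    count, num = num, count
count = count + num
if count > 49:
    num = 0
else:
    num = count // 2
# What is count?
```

Trace (tracking count):
count = 14  # -> count = 14
num = 5  # -> num = 5
if count > num:  # condition is True
    count, num = (num, count)  # -> count = 5, num = 14
count = count + num  # -> count = 19
if count > 49:  # condition is False
else:
    num = count // 2  # -> num = 9

Answer: 19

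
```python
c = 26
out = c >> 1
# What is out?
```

Trace (tracking out):
c = 26  # -> c = 26
out = c >> 1  # -> out = 13

Answer: 13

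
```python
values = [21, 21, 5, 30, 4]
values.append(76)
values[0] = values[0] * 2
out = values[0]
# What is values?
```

Trace (tracking values):
values = [21, 21, 5, 30, 4]  # -> values = [21, 21, 5, 30, 4]
values.append(76)  # -> values = [21, 21, 5, 30, 4, 76]
values[0] = values[0] * 2  # -> values = [42, 21, 5, 30, 4, 76]
out = values[0]  # -> out = 42

Answer: [42, 21, 5, 30, 4, 76]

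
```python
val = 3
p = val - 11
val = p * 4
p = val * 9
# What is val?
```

Trace (tracking val):
val = 3  # -> val = 3
p = val - 11  # -> p = -8
val = p * 4  # -> val = -32
p = val * 9  # -> p = -288

Answer: -32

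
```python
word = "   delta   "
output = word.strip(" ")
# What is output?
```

Answer: 'delta'

Derivation:
Trace (tracking output):
word = '   delta   '  # -> word = '   delta   '
output = word.strip(' ')  # -> output = 'delta'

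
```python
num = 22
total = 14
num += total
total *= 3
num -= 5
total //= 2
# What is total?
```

Trace (tracking total):
num = 22  # -> num = 22
total = 14  # -> total = 14
num += total  # -> num = 36
total *= 3  # -> total = 42
num -= 5  # -> num = 31
total //= 2  # -> total = 21

Answer: 21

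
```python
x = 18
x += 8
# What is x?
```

Answer: 26

Derivation:
Trace (tracking x):
x = 18  # -> x = 18
x += 8  # -> x = 26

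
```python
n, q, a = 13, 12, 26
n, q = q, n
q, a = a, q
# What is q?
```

Trace (tracking q):
n, q, a = (13, 12, 26)  # -> n = 13, q = 12, a = 26
n, q = (q, n)  # -> n = 12, q = 13
q, a = (a, q)  # -> q = 26, a = 13

Answer: 26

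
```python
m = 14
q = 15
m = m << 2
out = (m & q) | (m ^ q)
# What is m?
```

Trace (tracking m):
m = 14  # -> m = 14
q = 15  # -> q = 15
m = m << 2  # -> m = 56
out = m & q | m ^ q  # -> out = 63

Answer: 56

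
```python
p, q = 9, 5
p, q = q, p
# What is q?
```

Trace (tracking q):
p, q = (9, 5)  # -> p = 9, q = 5
p, q = (q, p)  # -> p = 5, q = 9

Answer: 9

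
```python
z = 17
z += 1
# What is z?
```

Trace (tracking z):
z = 17  # -> z = 17
z += 1  # -> z = 18

Answer: 18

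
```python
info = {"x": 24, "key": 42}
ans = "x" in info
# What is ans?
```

Trace (tracking ans):
info = {'x': 24, 'key': 42}  # -> info = {'x': 24, 'key': 42}
ans = 'x' in info  # -> ans = True

Answer: True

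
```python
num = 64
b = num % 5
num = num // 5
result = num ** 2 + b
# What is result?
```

Trace (tracking result):
num = 64  # -> num = 64
b = num % 5  # -> b = 4
num = num // 5  # -> num = 12
result = num ** 2 + b  # -> result = 148

Answer: 148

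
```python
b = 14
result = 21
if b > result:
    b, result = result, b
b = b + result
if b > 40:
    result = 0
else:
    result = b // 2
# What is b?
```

Trace (tracking b):
b = 14  # -> b = 14
result = 21  # -> result = 21
if b > result:  # condition is False
b = b + result  # -> b = 35
if b > 40:  # condition is False
else:
    result = b // 2  # -> result = 17

Answer: 35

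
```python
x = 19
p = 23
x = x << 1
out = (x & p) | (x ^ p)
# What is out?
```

Trace (tracking out):
x = 19  # -> x = 19
p = 23  # -> p = 23
x = x << 1  # -> x = 38
out = x & p | x ^ p  # -> out = 55

Answer: 55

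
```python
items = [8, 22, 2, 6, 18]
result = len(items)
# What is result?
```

Answer: 5

Derivation:
Trace (tracking result):
items = [8, 22, 2, 6, 18]  # -> items = [8, 22, 2, 6, 18]
result = len(items)  # -> result = 5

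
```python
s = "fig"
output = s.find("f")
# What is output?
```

Answer: 0

Derivation:
Trace (tracking output):
s = 'fig'  # -> s = 'fig'
output = s.find('f')  # -> output = 0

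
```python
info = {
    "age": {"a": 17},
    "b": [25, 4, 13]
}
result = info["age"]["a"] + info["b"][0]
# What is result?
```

Trace (tracking result):
info = {'age': {'a': 17}, 'b': [25, 4, 13]}  # -> info = {'age': {'a': 17}, 'b': [25, 4, 13]}
result = info['age']['a'] + info['b'][0]  # -> result = 42

Answer: 42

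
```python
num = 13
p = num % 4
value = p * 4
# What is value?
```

Answer: 4

Derivation:
Trace (tracking value):
num = 13  # -> num = 13
p = num % 4  # -> p = 1
value = p * 4  # -> value = 4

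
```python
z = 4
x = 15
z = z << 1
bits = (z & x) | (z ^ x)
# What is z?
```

Trace (tracking z):
z = 4  # -> z = 4
x = 15  # -> x = 15
z = z << 1  # -> z = 8
bits = z & x | z ^ x  # -> bits = 15

Answer: 8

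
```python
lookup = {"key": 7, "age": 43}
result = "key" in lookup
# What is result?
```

Trace (tracking result):
lookup = {'key': 7, 'age': 43}  # -> lookup = {'key': 7, 'age': 43}
result = 'key' in lookup  # -> result = True

Answer: True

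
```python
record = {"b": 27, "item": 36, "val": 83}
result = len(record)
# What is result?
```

Trace (tracking result):
record = {'b': 27, 'item': 36, 'val': 83}  # -> record = {'b': 27, 'item': 36, 'val': 83}
result = len(record)  # -> result = 3

Answer: 3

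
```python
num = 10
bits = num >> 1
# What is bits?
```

Trace (tracking bits):
num = 10  # -> num = 10
bits = num >> 1  # -> bits = 5

Answer: 5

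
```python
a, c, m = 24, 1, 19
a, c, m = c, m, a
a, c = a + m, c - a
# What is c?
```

Answer: 18

Derivation:
Trace (tracking c):
a, c, m = (24, 1, 19)  # -> a = 24, c = 1, m = 19
a, c, m = (c, m, a)  # -> a = 1, c = 19, m = 24
a, c = (a + m, c - a)  # -> a = 25, c = 18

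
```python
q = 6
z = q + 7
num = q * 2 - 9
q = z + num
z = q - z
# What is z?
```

Trace (tracking z):
q = 6  # -> q = 6
z = q + 7  # -> z = 13
num = q * 2 - 9  # -> num = 3
q = z + num  # -> q = 16
z = q - z  # -> z = 3

Answer: 3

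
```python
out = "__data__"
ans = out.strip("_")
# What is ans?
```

Answer: 'data'

Derivation:
Trace (tracking ans):
out = '__data__'  # -> out = '__data__'
ans = out.strip('_')  # -> ans = 'data'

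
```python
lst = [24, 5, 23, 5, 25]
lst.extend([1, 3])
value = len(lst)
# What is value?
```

Answer: 7

Derivation:
Trace (tracking value):
lst = [24, 5, 23, 5, 25]  # -> lst = [24, 5, 23, 5, 25]
lst.extend([1, 3])  # -> lst = [24, 5, 23, 5, 25, 1, 3]
value = len(lst)  # -> value = 7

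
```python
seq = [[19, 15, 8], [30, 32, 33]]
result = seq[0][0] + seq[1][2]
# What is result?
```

Answer: 52

Derivation:
Trace (tracking result):
seq = [[19, 15, 8], [30, 32, 33]]  # -> seq = [[19, 15, 8], [30, 32, 33]]
result = seq[0][0] + seq[1][2]  # -> result = 52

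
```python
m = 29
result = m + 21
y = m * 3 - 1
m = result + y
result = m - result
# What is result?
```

Answer: 86

Derivation:
Trace (tracking result):
m = 29  # -> m = 29
result = m + 21  # -> result = 50
y = m * 3 - 1  # -> y = 86
m = result + y  # -> m = 136
result = m - result  # -> result = 86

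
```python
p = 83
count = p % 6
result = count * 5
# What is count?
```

Answer: 5

Derivation:
Trace (tracking count):
p = 83  # -> p = 83
count = p % 6  # -> count = 5
result = count * 5  # -> result = 25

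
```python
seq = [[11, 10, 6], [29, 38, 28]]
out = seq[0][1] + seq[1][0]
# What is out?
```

Answer: 39

Derivation:
Trace (tracking out):
seq = [[11, 10, 6], [29, 38, 28]]  # -> seq = [[11, 10, 6], [29, 38, 28]]
out = seq[0][1] + seq[1][0]  # -> out = 39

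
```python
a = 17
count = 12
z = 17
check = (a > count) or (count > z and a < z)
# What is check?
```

Trace (tracking check):
a = 17  # -> a = 17
count = 12  # -> count = 12
z = 17  # -> z = 17
check = a > count or (count > z and a < z)  # -> check = True

Answer: True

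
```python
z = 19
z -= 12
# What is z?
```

Trace (tracking z):
z = 19  # -> z = 19
z -= 12  # -> z = 7

Answer: 7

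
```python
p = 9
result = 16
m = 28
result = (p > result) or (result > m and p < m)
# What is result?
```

Trace (tracking result):
p = 9  # -> p = 9
result = 16  # -> result = 16
m = 28  # -> m = 28
result = p > result or (result > m and p < m)  # -> result = False

Answer: False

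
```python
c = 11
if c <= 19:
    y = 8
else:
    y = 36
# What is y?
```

Trace (tracking y):
c = 11  # -> c = 11
if c <= 19:  # condition is True
    y = 8  # -> y = 8

Answer: 8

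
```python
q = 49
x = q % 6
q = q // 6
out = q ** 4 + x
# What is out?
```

Trace (tracking out):
q = 49  # -> q = 49
x = q % 6  # -> x = 1
q = q // 6  # -> q = 8
out = q ** 4 + x  # -> out = 4097

Answer: 4097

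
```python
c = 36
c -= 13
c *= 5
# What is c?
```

Trace (tracking c):
c = 36  # -> c = 36
c -= 13  # -> c = 23
c *= 5  # -> c = 115

Answer: 115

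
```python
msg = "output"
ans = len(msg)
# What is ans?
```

Trace (tracking ans):
msg = 'output'  # -> msg = 'output'
ans = len(msg)  # -> ans = 6

Answer: 6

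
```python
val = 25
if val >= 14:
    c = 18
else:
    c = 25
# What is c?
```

Answer: 18

Derivation:
Trace (tracking c):
val = 25  # -> val = 25
if val >= 14:  # condition is True
    c = 18  # -> c = 18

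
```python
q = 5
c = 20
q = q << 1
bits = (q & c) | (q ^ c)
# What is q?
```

Answer: 10

Derivation:
Trace (tracking q):
q = 5  # -> q = 5
c = 20  # -> c = 20
q = q << 1  # -> q = 10
bits = q & c | q ^ c  # -> bits = 30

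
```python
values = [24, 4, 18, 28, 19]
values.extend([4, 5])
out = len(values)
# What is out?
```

Answer: 7

Derivation:
Trace (tracking out):
values = [24, 4, 18, 28, 19]  # -> values = [24, 4, 18, 28, 19]
values.extend([4, 5])  # -> values = [24, 4, 18, 28, 19, 4, 5]
out = len(values)  # -> out = 7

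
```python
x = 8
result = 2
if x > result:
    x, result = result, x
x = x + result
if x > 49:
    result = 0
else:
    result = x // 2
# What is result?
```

Answer: 5

Derivation:
Trace (tracking result):
x = 8  # -> x = 8
result = 2  # -> result = 2
if x > result:  # condition is True
    x, result = (result, x)  # -> x = 2, result = 8
x = x + result  # -> x = 10
if x > 49:  # condition is False
else:
    result = x // 2  # -> result = 5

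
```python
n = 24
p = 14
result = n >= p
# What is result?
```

Answer: True

Derivation:
Trace (tracking result):
n = 24  # -> n = 24
p = 14  # -> p = 14
result = n >= p  # -> result = True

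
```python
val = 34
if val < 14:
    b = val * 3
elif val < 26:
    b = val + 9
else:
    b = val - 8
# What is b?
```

Answer: 26

Derivation:
Trace (tracking b):
val = 34  # -> val = 34
if val < 14:  # condition is False
elif val < 26:  # condition is False
else:
    b = val - 8  # -> b = 26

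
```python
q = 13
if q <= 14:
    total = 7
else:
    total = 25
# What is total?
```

Trace (tracking total):
q = 13  # -> q = 13
if q <= 14:  # condition is True
    total = 7  # -> total = 7

Answer: 7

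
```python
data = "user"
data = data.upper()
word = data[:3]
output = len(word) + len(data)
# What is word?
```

Answer: 'USE'

Derivation:
Trace (tracking word):
data = 'user'  # -> data = 'user'
data = data.upper()  # -> data = 'USER'
word = data[:3]  # -> word = 'USE'
output = len(word) + len(data)  # -> output = 7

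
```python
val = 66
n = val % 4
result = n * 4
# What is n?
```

Trace (tracking n):
val = 66  # -> val = 66
n = val % 4  # -> n = 2
result = n * 4  # -> result = 8

Answer: 2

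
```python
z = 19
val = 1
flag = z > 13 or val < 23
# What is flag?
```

Answer: True

Derivation:
Trace (tracking flag):
z = 19  # -> z = 19
val = 1  # -> val = 1
flag = z > 13 or val < 23  # -> flag = True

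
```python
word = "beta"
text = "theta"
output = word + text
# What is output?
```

Trace (tracking output):
word = 'beta'  # -> word = 'beta'
text = 'theta'  # -> text = 'theta'
output = word + text  # -> output = 'betatheta'

Answer: 'betatheta'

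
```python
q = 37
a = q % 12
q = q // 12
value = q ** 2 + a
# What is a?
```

Answer: 1

Derivation:
Trace (tracking a):
q = 37  # -> q = 37
a = q % 12  # -> a = 1
q = q // 12  # -> q = 3
value = q ** 2 + a  # -> value = 10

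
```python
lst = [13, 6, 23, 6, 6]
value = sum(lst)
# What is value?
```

Answer: 54

Derivation:
Trace (tracking value):
lst = [13, 6, 23, 6, 6]  # -> lst = [13, 6, 23, 6, 6]
value = sum(lst)  # -> value = 54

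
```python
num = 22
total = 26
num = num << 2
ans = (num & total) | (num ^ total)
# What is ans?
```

Trace (tracking ans):
num = 22  # -> num = 22
total = 26  # -> total = 26
num = num << 2  # -> num = 88
ans = num & total | num ^ total  # -> ans = 90

Answer: 90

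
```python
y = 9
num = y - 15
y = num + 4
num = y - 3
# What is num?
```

Answer: -5

Derivation:
Trace (tracking num):
y = 9  # -> y = 9
num = y - 15  # -> num = -6
y = num + 4  # -> y = -2
num = y - 3  # -> num = -5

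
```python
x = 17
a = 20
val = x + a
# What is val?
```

Answer: 37

Derivation:
Trace (tracking val):
x = 17  # -> x = 17
a = 20  # -> a = 20
val = x + a  # -> val = 37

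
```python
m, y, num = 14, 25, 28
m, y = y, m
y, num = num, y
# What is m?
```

Answer: 25

Derivation:
Trace (tracking m):
m, y, num = (14, 25, 28)  # -> m = 14, y = 25, num = 28
m, y = (y, m)  # -> m = 25, y = 14
y, num = (num, y)  # -> y = 28, num = 14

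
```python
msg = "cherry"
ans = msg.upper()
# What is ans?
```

Trace (tracking ans):
msg = 'cherry'  # -> msg = 'cherry'
ans = msg.upper()  # -> ans = 'CHERRY'

Answer: 'CHERRY'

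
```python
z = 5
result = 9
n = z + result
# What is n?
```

Trace (tracking n):
z = 5  # -> z = 5
result = 9  # -> result = 9
n = z + result  # -> n = 14

Answer: 14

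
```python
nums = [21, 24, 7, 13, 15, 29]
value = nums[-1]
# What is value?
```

Trace (tracking value):
nums = [21, 24, 7, 13, 15, 29]  # -> nums = [21, 24, 7, 13, 15, 29]
value = nums[-1]  # -> value = 29

Answer: 29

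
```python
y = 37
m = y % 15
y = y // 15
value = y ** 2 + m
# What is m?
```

Trace (tracking m):
y = 37  # -> y = 37
m = y % 15  # -> m = 7
y = y // 15  # -> y = 2
value = y ** 2 + m  # -> value = 11

Answer: 7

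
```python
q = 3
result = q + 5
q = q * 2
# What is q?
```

Answer: 6

Derivation:
Trace (tracking q):
q = 3  # -> q = 3
result = q + 5  # -> result = 8
q = q * 2  # -> q = 6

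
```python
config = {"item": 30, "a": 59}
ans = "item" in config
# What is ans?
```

Answer: True

Derivation:
Trace (tracking ans):
config = {'item': 30, 'a': 59}  # -> config = {'item': 30, 'a': 59}
ans = 'item' in config  # -> ans = True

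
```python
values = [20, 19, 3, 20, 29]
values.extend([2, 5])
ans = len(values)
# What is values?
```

Answer: [20, 19, 3, 20, 29, 2, 5]

Derivation:
Trace (tracking values):
values = [20, 19, 3, 20, 29]  # -> values = [20, 19, 3, 20, 29]
values.extend([2, 5])  # -> values = [20, 19, 3, 20, 29, 2, 5]
ans = len(values)  # -> ans = 7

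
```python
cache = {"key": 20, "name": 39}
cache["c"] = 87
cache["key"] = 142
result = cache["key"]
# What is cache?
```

Trace (tracking cache):
cache = {'key': 20, 'name': 39}  # -> cache = {'key': 20, 'name': 39}
cache['c'] = 87  # -> cache = {'key': 20, 'name': 39, 'c': 87}
cache['key'] = 142  # -> cache = {'key': 142, 'name': 39, 'c': 87}
result = cache['key']  # -> result = 142

Answer: {'key': 142, 'name': 39, 'c': 87}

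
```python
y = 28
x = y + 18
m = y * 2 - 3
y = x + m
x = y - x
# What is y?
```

Trace (tracking y):
y = 28  # -> y = 28
x = y + 18  # -> x = 46
m = y * 2 - 3  # -> m = 53
y = x + m  # -> y = 99
x = y - x  # -> x = 53

Answer: 99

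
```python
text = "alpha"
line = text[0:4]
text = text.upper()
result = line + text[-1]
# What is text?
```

Trace (tracking text):
text = 'alpha'  # -> text = 'alpha'
line = text[0:4]  # -> line = 'alph'
text = text.upper()  # -> text = 'ALPHA'
result = line + text[-1]  # -> result = 'alphA'

Answer: 'ALPHA'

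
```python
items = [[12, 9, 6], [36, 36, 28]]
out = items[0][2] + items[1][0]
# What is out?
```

Trace (tracking out):
items = [[12, 9, 6], [36, 36, 28]]  # -> items = [[12, 9, 6], [36, 36, 28]]
out = items[0][2] + items[1][0]  # -> out = 42

Answer: 42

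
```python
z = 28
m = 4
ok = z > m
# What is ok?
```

Answer: True

Derivation:
Trace (tracking ok):
z = 28  # -> z = 28
m = 4  # -> m = 4
ok = z > m  # -> ok = True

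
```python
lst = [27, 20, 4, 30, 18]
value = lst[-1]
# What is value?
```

Answer: 18

Derivation:
Trace (tracking value):
lst = [27, 20, 4, 30, 18]  # -> lst = [27, 20, 4, 30, 18]
value = lst[-1]  # -> value = 18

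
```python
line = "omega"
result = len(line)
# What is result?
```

Answer: 5

Derivation:
Trace (tracking result):
line = 'omega'  # -> line = 'omega'
result = len(line)  # -> result = 5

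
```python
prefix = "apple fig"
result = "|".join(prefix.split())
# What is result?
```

Answer: 'apple|fig'

Derivation:
Trace (tracking result):
prefix = 'apple fig'  # -> prefix = 'apple fig'
result = '|'.join(prefix.split())  # -> result = 'apple|fig'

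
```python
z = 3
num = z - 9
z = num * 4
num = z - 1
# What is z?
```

Trace (tracking z):
z = 3  # -> z = 3
num = z - 9  # -> num = -6
z = num * 4  # -> z = -24
num = z - 1  # -> num = -25

Answer: -24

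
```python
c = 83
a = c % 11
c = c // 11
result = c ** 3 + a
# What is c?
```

Answer: 7

Derivation:
Trace (tracking c):
c = 83  # -> c = 83
a = c % 11  # -> a = 6
c = c // 11  # -> c = 7
result = c ** 3 + a  # -> result = 349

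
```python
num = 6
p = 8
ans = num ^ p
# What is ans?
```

Trace (tracking ans):
num = 6  # -> num = 6
p = 8  # -> p = 8
ans = num ^ p  # -> ans = 14

Answer: 14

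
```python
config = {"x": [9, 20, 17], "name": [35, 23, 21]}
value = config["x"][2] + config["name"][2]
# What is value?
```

Answer: 38

Derivation:
Trace (tracking value):
config = {'x': [9, 20, 17], 'name': [35, 23, 21]}  # -> config = {'x': [9, 20, 17], 'name': [35, 23, 21]}
value = config['x'][2] + config['name'][2]  # -> value = 38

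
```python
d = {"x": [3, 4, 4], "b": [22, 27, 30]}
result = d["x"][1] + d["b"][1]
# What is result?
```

Answer: 31

Derivation:
Trace (tracking result):
d = {'x': [3, 4, 4], 'b': [22, 27, 30]}  # -> d = {'x': [3, 4, 4], 'b': [22, 27, 30]}
result = d['x'][1] + d['b'][1]  # -> result = 31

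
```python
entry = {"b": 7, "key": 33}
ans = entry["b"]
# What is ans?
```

Trace (tracking ans):
entry = {'b': 7, 'key': 33}  # -> entry = {'b': 7, 'key': 33}
ans = entry['b']  # -> ans = 7

Answer: 7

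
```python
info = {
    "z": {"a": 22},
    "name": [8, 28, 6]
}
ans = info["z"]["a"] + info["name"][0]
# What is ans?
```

Trace (tracking ans):
info = {'z': {'a': 22}, 'name': [8, 28, 6]}  # -> info = {'z': {'a': 22}, 'name': [8, 28, 6]}
ans = info['z']['a'] + info['name'][0]  # -> ans = 30

Answer: 30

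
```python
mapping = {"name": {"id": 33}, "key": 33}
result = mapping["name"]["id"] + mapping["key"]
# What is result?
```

Answer: 66

Derivation:
Trace (tracking result):
mapping = {'name': {'id': 33}, 'key': 33}  # -> mapping = {'name': {'id': 33}, 'key': 33}
result = mapping['name']['id'] + mapping['key']  # -> result = 66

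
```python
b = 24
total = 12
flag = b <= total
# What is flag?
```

Trace (tracking flag):
b = 24  # -> b = 24
total = 12  # -> total = 12
flag = b <= total  # -> flag = False

Answer: False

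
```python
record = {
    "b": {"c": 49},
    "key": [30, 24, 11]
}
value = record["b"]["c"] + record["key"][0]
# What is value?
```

Trace (tracking value):
record = {'b': {'c': 49}, 'key': [30, 24, 11]}  # -> record = {'b': {'c': 49}, 'key': [30, 24, 11]}
value = record['b']['c'] + record['key'][0]  # -> value = 79

Answer: 79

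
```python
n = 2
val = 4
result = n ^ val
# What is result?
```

Trace (tracking result):
n = 2  # -> n = 2
val = 4  # -> val = 4
result = n ^ val  # -> result = 6

Answer: 6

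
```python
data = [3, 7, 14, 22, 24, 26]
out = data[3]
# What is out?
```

Answer: 22

Derivation:
Trace (tracking out):
data = [3, 7, 14, 22, 24, 26]  # -> data = [3, 7, 14, 22, 24, 26]
out = data[3]  # -> out = 22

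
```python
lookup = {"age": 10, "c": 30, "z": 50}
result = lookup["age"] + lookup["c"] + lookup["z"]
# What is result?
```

Trace (tracking result):
lookup = {'age': 10, 'c': 30, 'z': 50}  # -> lookup = {'age': 10, 'c': 30, 'z': 50}
result = lookup['age'] + lookup['c'] + lookup['z']  # -> result = 90

Answer: 90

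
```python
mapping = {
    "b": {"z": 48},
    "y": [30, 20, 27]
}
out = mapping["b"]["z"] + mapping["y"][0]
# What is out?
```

Answer: 78

Derivation:
Trace (tracking out):
mapping = {'b': {'z': 48}, 'y': [30, 20, 27]}  # -> mapping = {'b': {'z': 48}, 'y': [30, 20, 27]}
out = mapping['b']['z'] + mapping['y'][0]  # -> out = 78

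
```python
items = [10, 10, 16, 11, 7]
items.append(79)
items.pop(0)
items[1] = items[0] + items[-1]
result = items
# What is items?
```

Answer: [10, 89, 11, 7, 79]

Derivation:
Trace (tracking items):
items = [10, 10, 16, 11, 7]  # -> items = [10, 10, 16, 11, 7]
items.append(79)  # -> items = [10, 10, 16, 11, 7, 79]
items.pop(0)  # -> items = [10, 16, 11, 7, 79]
items[1] = items[0] + items[-1]  # -> items = [10, 89, 11, 7, 79]
result = items  # -> result = [10, 89, 11, 7, 79]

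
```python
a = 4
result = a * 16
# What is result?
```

Trace (tracking result):
a = 4  # -> a = 4
result = a * 16  # -> result = 64

Answer: 64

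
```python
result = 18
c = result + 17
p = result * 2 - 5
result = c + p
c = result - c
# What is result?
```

Answer: 66

Derivation:
Trace (tracking result):
result = 18  # -> result = 18
c = result + 17  # -> c = 35
p = result * 2 - 5  # -> p = 31
result = c + p  # -> result = 66
c = result - c  # -> c = 31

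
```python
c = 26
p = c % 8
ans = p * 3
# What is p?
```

Answer: 2

Derivation:
Trace (tracking p):
c = 26  # -> c = 26
p = c % 8  # -> p = 2
ans = p * 3  # -> ans = 6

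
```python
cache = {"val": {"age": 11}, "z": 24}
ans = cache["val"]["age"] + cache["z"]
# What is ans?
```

Answer: 35

Derivation:
Trace (tracking ans):
cache = {'val': {'age': 11}, 'z': 24}  # -> cache = {'val': {'age': 11}, 'z': 24}
ans = cache['val']['age'] + cache['z']  # -> ans = 35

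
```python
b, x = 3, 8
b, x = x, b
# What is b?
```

Answer: 8

Derivation:
Trace (tracking b):
b, x = (3, 8)  # -> b = 3, x = 8
b, x = (x, b)  # -> b = 8, x = 3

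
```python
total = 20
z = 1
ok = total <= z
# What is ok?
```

Answer: False

Derivation:
Trace (tracking ok):
total = 20  # -> total = 20
z = 1  # -> z = 1
ok = total <= z  # -> ok = False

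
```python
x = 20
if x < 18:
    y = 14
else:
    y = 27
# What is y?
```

Trace (tracking y):
x = 20  # -> x = 20
if x < 18:  # condition is False
else:
    y = 27  # -> y = 27

Answer: 27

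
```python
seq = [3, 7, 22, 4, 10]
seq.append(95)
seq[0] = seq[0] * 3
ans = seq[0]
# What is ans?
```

Answer: 9

Derivation:
Trace (tracking ans):
seq = [3, 7, 22, 4, 10]  # -> seq = [3, 7, 22, 4, 10]
seq.append(95)  # -> seq = [3, 7, 22, 4, 10, 95]
seq[0] = seq[0] * 3  # -> seq = [9, 7, 22, 4, 10, 95]
ans = seq[0]  # -> ans = 9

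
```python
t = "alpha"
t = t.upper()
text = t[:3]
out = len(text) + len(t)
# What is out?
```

Answer: 8

Derivation:
Trace (tracking out):
t = 'alpha'  # -> t = 'alpha'
t = t.upper()  # -> t = 'ALPHA'
text = t[:3]  # -> text = 'ALP'
out = len(text) + len(t)  # -> out = 8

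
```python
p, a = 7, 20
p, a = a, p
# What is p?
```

Answer: 20

Derivation:
Trace (tracking p):
p, a = (7, 20)  # -> p = 7, a = 20
p, a = (a, p)  # -> p = 20, a = 7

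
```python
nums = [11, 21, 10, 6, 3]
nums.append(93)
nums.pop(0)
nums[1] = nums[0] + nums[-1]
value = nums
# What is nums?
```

Answer: [21, 114, 6, 3, 93]

Derivation:
Trace (tracking nums):
nums = [11, 21, 10, 6, 3]  # -> nums = [11, 21, 10, 6, 3]
nums.append(93)  # -> nums = [11, 21, 10, 6, 3, 93]
nums.pop(0)  # -> nums = [21, 10, 6, 3, 93]
nums[1] = nums[0] + nums[-1]  # -> nums = [21, 114, 6, 3, 93]
value = nums  # -> value = [21, 114, 6, 3, 93]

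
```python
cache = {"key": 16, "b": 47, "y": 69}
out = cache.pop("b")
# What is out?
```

Answer: 47

Derivation:
Trace (tracking out):
cache = {'key': 16, 'b': 47, 'y': 69}  # -> cache = {'key': 16, 'b': 47, 'y': 69}
out = cache.pop('b')  # -> out = 47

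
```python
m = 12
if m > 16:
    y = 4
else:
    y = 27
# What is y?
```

Trace (tracking y):
m = 12  # -> m = 12
if m > 16:  # condition is False
else:
    y = 27  # -> y = 27

Answer: 27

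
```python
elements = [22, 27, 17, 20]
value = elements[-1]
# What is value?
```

Answer: 20

Derivation:
Trace (tracking value):
elements = [22, 27, 17, 20]  # -> elements = [22, 27, 17, 20]
value = elements[-1]  # -> value = 20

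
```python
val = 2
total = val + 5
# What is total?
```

Answer: 7

Derivation:
Trace (tracking total):
val = 2  # -> val = 2
total = val + 5  # -> total = 7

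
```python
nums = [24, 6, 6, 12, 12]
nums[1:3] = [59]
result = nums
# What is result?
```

Trace (tracking result):
nums = [24, 6, 6, 12, 12]  # -> nums = [24, 6, 6, 12, 12]
nums[1:3] = [59]  # -> nums = [24, 59, 12, 12]
result = nums  # -> result = [24, 59, 12, 12]

Answer: [24, 59, 12, 12]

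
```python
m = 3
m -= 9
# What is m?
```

Answer: -6

Derivation:
Trace (tracking m):
m = 3  # -> m = 3
m -= 9  # -> m = -6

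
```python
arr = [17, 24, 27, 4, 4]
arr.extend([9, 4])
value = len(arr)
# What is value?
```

Trace (tracking value):
arr = [17, 24, 27, 4, 4]  # -> arr = [17, 24, 27, 4, 4]
arr.extend([9, 4])  # -> arr = [17, 24, 27, 4, 4, 9, 4]
value = len(arr)  # -> value = 7

Answer: 7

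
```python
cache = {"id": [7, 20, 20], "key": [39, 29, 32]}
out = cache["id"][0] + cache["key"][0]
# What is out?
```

Trace (tracking out):
cache = {'id': [7, 20, 20], 'key': [39, 29, 32]}  # -> cache = {'id': [7, 20, 20], 'key': [39, 29, 32]}
out = cache['id'][0] + cache['key'][0]  # -> out = 46

Answer: 46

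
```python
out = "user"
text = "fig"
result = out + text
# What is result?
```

Trace (tracking result):
out = 'user'  # -> out = 'user'
text = 'fig'  # -> text = 'fig'
result = out + text  # -> result = 'userfig'

Answer: 'userfig'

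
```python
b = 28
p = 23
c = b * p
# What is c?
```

Answer: 644

Derivation:
Trace (tracking c):
b = 28  # -> b = 28
p = 23  # -> p = 23
c = b * p  # -> c = 644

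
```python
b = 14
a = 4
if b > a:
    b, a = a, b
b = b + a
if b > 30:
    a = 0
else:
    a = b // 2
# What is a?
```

Trace (tracking a):
b = 14  # -> b = 14
a = 4  # -> a = 4
if b > a:  # condition is True
    b, a = (a, b)  # -> b = 4, a = 14
b = b + a  # -> b = 18
if b > 30:  # condition is False
else:
    a = b // 2  # -> a = 9

Answer: 9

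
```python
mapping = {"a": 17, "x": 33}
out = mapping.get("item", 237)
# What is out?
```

Trace (tracking out):
mapping = {'a': 17, 'x': 33}  # -> mapping = {'a': 17, 'x': 33}
out = mapping.get('item', 237)  # -> out = 237

Answer: 237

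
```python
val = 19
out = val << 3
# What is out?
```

Trace (tracking out):
val = 19  # -> val = 19
out = val << 3  # -> out = 152

Answer: 152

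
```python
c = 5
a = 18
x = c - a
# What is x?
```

Trace (tracking x):
c = 5  # -> c = 5
a = 18  # -> a = 18
x = c - a  # -> x = -13

Answer: -13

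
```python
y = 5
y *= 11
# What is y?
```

Answer: 55

Derivation:
Trace (tracking y):
y = 5  # -> y = 5
y *= 11  # -> y = 55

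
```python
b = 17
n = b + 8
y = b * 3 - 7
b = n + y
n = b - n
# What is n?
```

Answer: 44

Derivation:
Trace (tracking n):
b = 17  # -> b = 17
n = b + 8  # -> n = 25
y = b * 3 - 7  # -> y = 44
b = n + y  # -> b = 69
n = b - n  # -> n = 44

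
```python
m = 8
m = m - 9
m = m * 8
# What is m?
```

Trace (tracking m):
m = 8  # -> m = 8
m = m - 9  # -> m = -1
m = m * 8  # -> m = -8

Answer: -8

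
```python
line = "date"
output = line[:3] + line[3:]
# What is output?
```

Trace (tracking output):
line = 'date'  # -> line = 'date'
output = line[:3] + line[3:]  # -> output = 'date'

Answer: 'date'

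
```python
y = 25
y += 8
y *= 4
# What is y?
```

Trace (tracking y):
y = 25  # -> y = 25
y += 8  # -> y = 33
y *= 4  # -> y = 132

Answer: 132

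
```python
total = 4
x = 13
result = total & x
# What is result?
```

Trace (tracking result):
total = 4  # -> total = 4
x = 13  # -> x = 13
result = total & x  # -> result = 4

Answer: 4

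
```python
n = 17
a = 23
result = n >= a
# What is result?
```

Answer: False

Derivation:
Trace (tracking result):
n = 17  # -> n = 17
a = 23  # -> a = 23
result = n >= a  # -> result = False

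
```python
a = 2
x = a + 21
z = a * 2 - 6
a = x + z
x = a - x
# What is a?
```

Answer: 21

Derivation:
Trace (tracking a):
a = 2  # -> a = 2
x = a + 21  # -> x = 23
z = a * 2 - 6  # -> z = -2
a = x + z  # -> a = 21
x = a - x  # -> x = -2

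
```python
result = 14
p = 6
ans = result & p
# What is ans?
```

Answer: 6

Derivation:
Trace (tracking ans):
result = 14  # -> result = 14
p = 6  # -> p = 6
ans = result & p  # -> ans = 6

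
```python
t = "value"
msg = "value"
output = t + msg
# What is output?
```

Trace (tracking output):
t = 'value'  # -> t = 'value'
msg = 'value'  # -> msg = 'value'
output = t + msg  # -> output = 'valuevalue'

Answer: 'valuevalue'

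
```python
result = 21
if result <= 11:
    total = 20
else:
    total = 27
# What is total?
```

Answer: 27

Derivation:
Trace (tracking total):
result = 21  # -> result = 21
if result <= 11:  # condition is False
else:
    total = 27  # -> total = 27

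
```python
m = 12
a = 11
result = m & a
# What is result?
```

Trace (tracking result):
m = 12  # -> m = 12
a = 11  # -> a = 11
result = m & a  # -> result = 8

Answer: 8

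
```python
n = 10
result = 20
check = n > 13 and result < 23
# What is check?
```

Trace (tracking check):
n = 10  # -> n = 10
result = 20  # -> result = 20
check = n > 13 and result < 23  # -> check = False

Answer: False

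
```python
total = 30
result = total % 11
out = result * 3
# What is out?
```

Trace (tracking out):
total = 30  # -> total = 30
result = total % 11  # -> result = 8
out = result * 3  # -> out = 24

Answer: 24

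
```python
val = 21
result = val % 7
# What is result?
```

Answer: 0

Derivation:
Trace (tracking result):
val = 21  # -> val = 21
result = val % 7  # -> result = 0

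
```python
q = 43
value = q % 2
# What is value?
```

Answer: 1

Derivation:
Trace (tracking value):
q = 43  # -> q = 43
value = q % 2  # -> value = 1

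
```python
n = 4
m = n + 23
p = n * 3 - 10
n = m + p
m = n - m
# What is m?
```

Answer: 2

Derivation:
Trace (tracking m):
n = 4  # -> n = 4
m = n + 23  # -> m = 27
p = n * 3 - 10  # -> p = 2
n = m + p  # -> n = 29
m = n - m  # -> m = 2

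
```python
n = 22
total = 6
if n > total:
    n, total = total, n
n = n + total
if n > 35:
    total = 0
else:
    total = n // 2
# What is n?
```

Trace (tracking n):
n = 22  # -> n = 22
total = 6  # -> total = 6
if n > total:  # condition is True
    n, total = (total, n)  # -> n = 6, total = 22
n = n + total  # -> n = 28
if n > 35:  # condition is False
else:
    total = n // 2  # -> total = 14

Answer: 28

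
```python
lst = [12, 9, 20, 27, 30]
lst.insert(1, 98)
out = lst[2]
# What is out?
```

Answer: 9

Derivation:
Trace (tracking out):
lst = [12, 9, 20, 27, 30]  # -> lst = [12, 9, 20, 27, 30]
lst.insert(1, 98)  # -> lst = [12, 98, 9, 20, 27, 30]
out = lst[2]  # -> out = 9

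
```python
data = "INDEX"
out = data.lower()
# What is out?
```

Trace (tracking out):
data = 'INDEX'  # -> data = 'INDEX'
out = data.lower()  # -> out = 'index'

Answer: 'index'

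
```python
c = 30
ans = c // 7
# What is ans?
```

Answer: 4

Derivation:
Trace (tracking ans):
c = 30  # -> c = 30
ans = c // 7  # -> ans = 4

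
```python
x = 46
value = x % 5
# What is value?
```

Trace (tracking value):
x = 46  # -> x = 46
value = x % 5  # -> value = 1

Answer: 1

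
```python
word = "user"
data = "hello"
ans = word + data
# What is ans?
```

Trace (tracking ans):
word = 'user'  # -> word = 'user'
data = 'hello'  # -> data = 'hello'
ans = word + data  # -> ans = 'userhello'

Answer: 'userhello'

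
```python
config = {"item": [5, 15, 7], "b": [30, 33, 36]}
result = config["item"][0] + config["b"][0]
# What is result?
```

Trace (tracking result):
config = {'item': [5, 15, 7], 'b': [30, 33, 36]}  # -> config = {'item': [5, 15, 7], 'b': [30, 33, 36]}
result = config['item'][0] + config['b'][0]  # -> result = 35

Answer: 35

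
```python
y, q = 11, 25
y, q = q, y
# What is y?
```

Answer: 25

Derivation:
Trace (tracking y):
y, q = (11, 25)  # -> y = 11, q = 25
y, q = (q, y)  # -> y = 25, q = 11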